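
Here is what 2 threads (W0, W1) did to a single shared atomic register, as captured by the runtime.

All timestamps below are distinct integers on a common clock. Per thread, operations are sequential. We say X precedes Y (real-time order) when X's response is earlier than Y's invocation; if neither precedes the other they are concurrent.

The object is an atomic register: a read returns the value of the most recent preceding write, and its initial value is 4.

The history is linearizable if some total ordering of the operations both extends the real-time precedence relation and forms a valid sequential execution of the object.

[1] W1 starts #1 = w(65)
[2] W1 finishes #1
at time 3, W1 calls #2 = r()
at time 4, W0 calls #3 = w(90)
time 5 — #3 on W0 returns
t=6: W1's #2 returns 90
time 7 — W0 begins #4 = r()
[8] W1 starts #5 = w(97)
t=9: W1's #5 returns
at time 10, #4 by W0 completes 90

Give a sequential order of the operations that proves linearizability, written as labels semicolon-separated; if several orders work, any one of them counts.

after step 1 (#1 w(65)): value 65
after step 2 (#3 w(90)): value 90
after step 3 (#2 r() → 90): value 90
after step 4 (#4 r() → 90): value 90
after step 5 (#5 w(97)): value 97

#1; #3; #2; #4; #5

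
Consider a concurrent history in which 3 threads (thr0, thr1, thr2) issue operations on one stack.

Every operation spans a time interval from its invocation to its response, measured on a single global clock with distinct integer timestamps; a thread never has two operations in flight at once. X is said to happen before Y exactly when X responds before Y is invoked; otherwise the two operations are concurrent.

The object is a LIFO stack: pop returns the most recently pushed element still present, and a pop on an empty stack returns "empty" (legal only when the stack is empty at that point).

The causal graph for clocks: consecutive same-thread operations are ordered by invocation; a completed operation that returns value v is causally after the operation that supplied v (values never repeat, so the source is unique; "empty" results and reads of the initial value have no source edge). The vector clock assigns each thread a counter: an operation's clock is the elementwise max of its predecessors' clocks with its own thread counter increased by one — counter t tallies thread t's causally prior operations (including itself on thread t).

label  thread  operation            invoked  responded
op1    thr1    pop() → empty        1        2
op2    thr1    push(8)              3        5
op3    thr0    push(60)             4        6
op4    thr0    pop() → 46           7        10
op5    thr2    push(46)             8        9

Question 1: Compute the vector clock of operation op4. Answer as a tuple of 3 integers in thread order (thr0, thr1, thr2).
(2, 0, 1)

VC(op5, invoked at 8): no causal predecessors; +1 on thr2 → (0, 0, 1)
VC(op1, invoked at 1): no causal predecessors; +1 on thr1 → (0, 1, 0)
VC(op3, invoked at 4): no causal predecessors; +1 on thr0 → (1, 0, 0)
VC(op2, invoked at 3): max of VC(op1)=(0, 1, 0), then +1 on thread thr1 → (0, 2, 0)
VC(op4, invoked at 7): max of VC(op3)=(1, 0, 0), VC(op5)=(0, 0, 1), then +1 on thread thr0 → (2, 0, 1)
target: VC(op4) = (2, 0, 1)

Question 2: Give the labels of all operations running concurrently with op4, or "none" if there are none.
op5

op4 spans [7,10]: anything still running between times 7 and 10 counts as concurrent
op1 [1,2]: before
op2 [3,5]: before
op3 [4,6]: before
op5 [8,9]: concurrent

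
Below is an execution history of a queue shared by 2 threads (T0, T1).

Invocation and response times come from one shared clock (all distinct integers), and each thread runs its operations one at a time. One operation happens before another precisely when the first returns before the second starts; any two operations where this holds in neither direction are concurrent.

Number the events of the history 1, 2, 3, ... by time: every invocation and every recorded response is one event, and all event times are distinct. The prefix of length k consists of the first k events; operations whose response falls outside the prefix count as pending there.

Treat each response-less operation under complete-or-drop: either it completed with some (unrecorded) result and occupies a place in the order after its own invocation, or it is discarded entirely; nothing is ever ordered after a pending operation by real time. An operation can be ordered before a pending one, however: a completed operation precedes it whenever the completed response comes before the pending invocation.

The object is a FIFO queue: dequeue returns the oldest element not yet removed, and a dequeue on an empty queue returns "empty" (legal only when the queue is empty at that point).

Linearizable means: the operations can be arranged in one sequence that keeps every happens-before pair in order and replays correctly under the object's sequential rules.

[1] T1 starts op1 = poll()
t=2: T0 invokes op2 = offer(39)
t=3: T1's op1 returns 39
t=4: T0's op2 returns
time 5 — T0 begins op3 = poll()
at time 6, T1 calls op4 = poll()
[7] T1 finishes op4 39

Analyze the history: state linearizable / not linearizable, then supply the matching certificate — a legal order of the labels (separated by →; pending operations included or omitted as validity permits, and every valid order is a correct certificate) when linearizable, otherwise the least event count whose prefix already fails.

not linearizable — minimal violating prefix: 7 events

the violation lands at event 7, op4's response at time 7: events 1..6 linearize, events 1..7 do not
all 2 real-time-respecting orders fail — 3 completed queue operations, no legal replay
include/drop combinations of the 1 pending operation (op3) were all tried; none helps
take op1, op2, op4 (pending dropped): step 1 already fails, because op1 poll() → 39 cannot occur there
take op2, op1, op4 (pending dropped): step 3 already fails, because op4 poll() → 39 cannot occur there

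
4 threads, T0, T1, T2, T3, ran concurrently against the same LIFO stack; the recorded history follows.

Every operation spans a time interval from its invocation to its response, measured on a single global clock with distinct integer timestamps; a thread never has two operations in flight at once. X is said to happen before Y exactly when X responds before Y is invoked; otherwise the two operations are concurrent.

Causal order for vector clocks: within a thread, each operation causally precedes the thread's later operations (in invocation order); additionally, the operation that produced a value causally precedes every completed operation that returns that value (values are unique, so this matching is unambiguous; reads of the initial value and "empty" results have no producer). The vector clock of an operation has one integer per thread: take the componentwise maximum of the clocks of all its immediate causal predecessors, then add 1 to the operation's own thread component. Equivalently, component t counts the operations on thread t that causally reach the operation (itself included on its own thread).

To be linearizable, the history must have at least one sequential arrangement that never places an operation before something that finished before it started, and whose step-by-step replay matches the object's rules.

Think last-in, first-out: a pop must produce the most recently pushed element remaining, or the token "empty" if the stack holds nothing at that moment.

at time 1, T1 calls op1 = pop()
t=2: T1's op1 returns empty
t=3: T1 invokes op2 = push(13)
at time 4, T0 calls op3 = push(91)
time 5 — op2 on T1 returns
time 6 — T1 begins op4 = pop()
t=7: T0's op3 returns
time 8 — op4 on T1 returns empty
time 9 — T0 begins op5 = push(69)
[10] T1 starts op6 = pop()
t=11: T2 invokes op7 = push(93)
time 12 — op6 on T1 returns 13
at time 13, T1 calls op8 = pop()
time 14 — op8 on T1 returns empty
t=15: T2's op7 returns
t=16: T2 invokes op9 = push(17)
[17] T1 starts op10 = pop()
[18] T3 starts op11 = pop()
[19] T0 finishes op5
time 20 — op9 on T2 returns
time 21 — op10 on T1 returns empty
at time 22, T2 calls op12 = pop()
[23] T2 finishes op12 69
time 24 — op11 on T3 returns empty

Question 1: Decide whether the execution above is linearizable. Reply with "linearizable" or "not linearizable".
not linearizable

prefix check: 1..7 passes, 1..8 fails once op4's time-8 response joins
the 4 completed operations admit 3 real-time orders; each fails the LIFO stack replay
sample order op1, op2, op3, op4 stalls at step 4 — op4 pop() → empty has no legal effect
sample order op1, op2, op4, op3 stalls at step 3 — op4 pop() → empty has no legal effect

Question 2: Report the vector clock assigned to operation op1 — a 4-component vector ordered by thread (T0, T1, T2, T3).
(0, 1, 0, 0)

no predecessors for op11 (invoked 18): T3 increments from zero → (0, 0, 0, 1)
no predecessors for op7 (invoked 11): T2 increments from zero → (0, 0, 1, 0)
no predecessors for op1 (invoked 1): T1 increments from zero → (0, 1, 0, 0)
no predecessors for op3 (invoked 4): T0 increments from zero → (1, 0, 0, 0)
from VC(op7)=(0, 0, 1, 0), op9 (invoked 16) maxes components and bumps T2 → (0, 0, 2, 0)
from VC(op1)=(0, 1, 0, 0), op2 (invoked 3) maxes components and bumps T1 → (0, 2, 0, 0)
from VC(op3)=(1, 0, 0, 0), op5 (invoked 9) maxes components and bumps T0 → (2, 0, 0, 0)
from VC(op2)=(0, 2, 0, 0), op4 (invoked 6) maxes components and bumps T1 → (0, 3, 0, 0)
from VC(op2)=(0, 2, 0, 0), VC(op4)=(0, 3, 0, 0), op6 (invoked 10) maxes components and bumps T1 → (0, 4, 0, 0)
from VC(op6)=(0, 4, 0, 0), op8 (invoked 13) maxes components and bumps T1 → (0, 5, 0, 0)
from VC(op5)=(2, 0, 0, 0), VC(op9)=(0, 0, 2, 0), op12 (invoked 22) maxes components and bumps T2 → (2, 0, 3, 0)
from VC(op8)=(0, 5, 0, 0), op10 (invoked 17) maxes components and bumps T1 → (0, 6, 0, 0)
target: VC(op1) = (0, 1, 0, 0)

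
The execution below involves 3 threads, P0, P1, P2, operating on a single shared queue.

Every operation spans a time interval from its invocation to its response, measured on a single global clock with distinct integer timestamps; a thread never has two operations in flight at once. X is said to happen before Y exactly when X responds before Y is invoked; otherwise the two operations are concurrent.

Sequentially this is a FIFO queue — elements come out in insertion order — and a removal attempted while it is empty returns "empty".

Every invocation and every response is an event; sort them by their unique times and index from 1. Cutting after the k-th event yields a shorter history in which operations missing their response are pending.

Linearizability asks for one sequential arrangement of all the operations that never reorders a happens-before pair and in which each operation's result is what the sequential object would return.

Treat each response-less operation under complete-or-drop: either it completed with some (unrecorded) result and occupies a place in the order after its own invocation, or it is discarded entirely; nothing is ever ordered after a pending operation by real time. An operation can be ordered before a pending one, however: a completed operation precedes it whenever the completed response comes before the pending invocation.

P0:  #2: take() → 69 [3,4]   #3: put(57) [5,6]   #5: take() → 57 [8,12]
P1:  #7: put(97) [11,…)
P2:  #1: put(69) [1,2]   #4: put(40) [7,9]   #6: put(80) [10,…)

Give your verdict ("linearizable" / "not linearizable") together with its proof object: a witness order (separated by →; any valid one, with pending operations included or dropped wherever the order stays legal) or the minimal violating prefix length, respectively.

linearizable — witness: #1 → #2 → #3 → #4 → #5

1. #1 put(69), leaving queue <69>
2. #2 take() → 69, leaving queue <>
3. #3 put(57), leaving queue <57>
4. #4 put(40), leaving queue <57,40>
5. #5 take() → 57, leaving queue <40>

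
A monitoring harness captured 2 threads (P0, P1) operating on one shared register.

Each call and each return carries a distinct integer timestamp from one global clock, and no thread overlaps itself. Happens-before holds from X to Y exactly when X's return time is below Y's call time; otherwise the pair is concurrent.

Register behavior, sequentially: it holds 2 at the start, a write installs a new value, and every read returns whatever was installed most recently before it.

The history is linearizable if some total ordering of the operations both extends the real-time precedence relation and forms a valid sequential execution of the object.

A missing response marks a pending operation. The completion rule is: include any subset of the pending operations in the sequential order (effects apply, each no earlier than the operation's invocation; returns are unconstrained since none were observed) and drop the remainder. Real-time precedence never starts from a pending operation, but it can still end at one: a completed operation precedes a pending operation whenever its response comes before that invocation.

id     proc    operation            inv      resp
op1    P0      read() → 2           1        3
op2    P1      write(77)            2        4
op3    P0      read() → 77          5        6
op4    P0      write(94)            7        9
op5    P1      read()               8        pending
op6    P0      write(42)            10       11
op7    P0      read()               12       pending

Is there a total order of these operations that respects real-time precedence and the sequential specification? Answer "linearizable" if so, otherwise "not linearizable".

a witness: op1, op2, op3, op4, op5, op6
after step 1 (op1 read() → 2): value 2
after step 2 (op2 write(77)): value 77
after step 3 (op3 read() → 77): value 77
after step 4 (op4 write(94)): value 94
after step 5 (op5 read() (pending, included)): value 94
after step 6 (op6 write(42)): value 42

linearizable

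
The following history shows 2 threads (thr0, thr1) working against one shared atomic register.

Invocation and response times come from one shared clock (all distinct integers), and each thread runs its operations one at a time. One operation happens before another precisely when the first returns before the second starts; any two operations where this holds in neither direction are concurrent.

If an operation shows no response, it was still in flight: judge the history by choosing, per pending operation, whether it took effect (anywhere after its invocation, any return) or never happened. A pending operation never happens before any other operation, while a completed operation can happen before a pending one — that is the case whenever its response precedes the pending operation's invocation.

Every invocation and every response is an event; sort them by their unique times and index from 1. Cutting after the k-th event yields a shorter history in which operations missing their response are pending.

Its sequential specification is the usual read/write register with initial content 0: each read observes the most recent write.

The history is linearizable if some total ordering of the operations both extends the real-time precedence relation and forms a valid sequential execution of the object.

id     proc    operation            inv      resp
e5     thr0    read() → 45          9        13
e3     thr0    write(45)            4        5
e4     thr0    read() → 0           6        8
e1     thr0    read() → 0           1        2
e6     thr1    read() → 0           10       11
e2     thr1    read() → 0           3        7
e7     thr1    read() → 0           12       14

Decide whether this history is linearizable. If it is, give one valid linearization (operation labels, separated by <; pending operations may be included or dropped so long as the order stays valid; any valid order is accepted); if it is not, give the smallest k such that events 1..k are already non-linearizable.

the violation lands at event 8, e4's response at time 8: events 1..7 linearize, events 1..8 do not
no legal order exists: 3 real-time-consistent candidates over 4 completed atomic register operations, all rejected
take e1, e2, e3, e4: step 4 already fails, because e4 read() → 0 cannot occur there
take e1, e3, e2, e4: step 3 already fails, because e2 read() → 0 cannot occur there

not linearizable — minimal violating prefix: 8 events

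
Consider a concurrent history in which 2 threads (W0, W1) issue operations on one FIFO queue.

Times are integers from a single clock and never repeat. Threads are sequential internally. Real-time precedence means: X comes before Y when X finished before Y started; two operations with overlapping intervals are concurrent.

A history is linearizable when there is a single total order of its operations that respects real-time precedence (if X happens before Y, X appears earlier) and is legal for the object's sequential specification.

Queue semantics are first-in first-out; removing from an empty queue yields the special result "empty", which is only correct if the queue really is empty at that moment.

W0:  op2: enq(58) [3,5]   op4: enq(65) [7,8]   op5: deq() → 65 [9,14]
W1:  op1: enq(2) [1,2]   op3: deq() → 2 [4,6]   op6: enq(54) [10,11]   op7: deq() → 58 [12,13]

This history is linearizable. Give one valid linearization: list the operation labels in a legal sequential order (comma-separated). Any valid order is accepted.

step 1: op1 enq(2) — queue <2>
step 2: op2 enq(58) — queue <2,58>
step 3: op3 deq() → 2 — queue <58>
step 4: op4 enq(65) — queue <58,65>
step 5: op6 enq(54) — queue <58,65,54>
step 6: op7 deq() → 58 — queue <65,54>
step 7: op5 deq() → 65 — queue <54>

op1, op2, op3, op4, op6, op7, op5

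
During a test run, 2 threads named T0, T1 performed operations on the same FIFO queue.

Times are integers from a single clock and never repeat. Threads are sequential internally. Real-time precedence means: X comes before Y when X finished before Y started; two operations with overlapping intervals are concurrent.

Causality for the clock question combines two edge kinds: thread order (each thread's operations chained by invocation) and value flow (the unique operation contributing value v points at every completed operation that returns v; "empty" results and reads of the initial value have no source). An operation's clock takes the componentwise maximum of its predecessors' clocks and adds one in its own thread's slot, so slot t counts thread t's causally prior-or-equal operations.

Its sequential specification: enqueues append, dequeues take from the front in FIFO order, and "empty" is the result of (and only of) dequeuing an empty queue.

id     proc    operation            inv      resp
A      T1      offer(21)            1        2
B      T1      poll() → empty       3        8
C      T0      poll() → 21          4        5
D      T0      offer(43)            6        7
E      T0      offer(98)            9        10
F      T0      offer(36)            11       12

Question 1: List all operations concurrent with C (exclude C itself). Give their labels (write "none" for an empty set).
concurrent with C ([4,5]): every op whose interval crosses 4..5
A [1,2]: before
B [3,8]: concurrent
D [6,7]: after
E [9,10]: after
F [11,12]: after

B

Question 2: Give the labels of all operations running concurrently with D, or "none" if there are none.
D runs from 6 to 7; window-overlapping ops are concurrent
A [1,2]: before
B [3,8]: concurrent
C [4,5]: before
E [9,10]: after
F [11,12]: after

B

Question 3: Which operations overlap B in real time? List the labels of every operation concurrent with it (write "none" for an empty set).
B spans [3,8]; an op avoiding the whole window 3..8 is ordered, any other is concurrent
A [1,2]: before
C [4,5]: concurrent
D [6,7]: concurrent
E [9,10]: after
F [11,12]: after

C, D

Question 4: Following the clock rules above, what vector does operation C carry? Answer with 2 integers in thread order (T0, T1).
invoked at 1, A has no predecessors; its own T1 bump gives (0, 1)
B, invoked 3, takes VC(A)=(0, 1) under max, adds 1 for T1 → (0, 2)
C, invoked 4, takes VC(A)=(0, 1) under max, adds 1 for T0 → (1, 1)
D, invoked 6, takes VC(C)=(1, 1) under max, adds 1 for T0 → (2, 1)
E, invoked 9, takes VC(D)=(2, 1) under max, adds 1 for T0 → (3, 1)
F, invoked 11, takes VC(E)=(3, 1) under max, adds 1 for T0 → (4, 1)
target: VC(C) = (1, 1)

(1, 1)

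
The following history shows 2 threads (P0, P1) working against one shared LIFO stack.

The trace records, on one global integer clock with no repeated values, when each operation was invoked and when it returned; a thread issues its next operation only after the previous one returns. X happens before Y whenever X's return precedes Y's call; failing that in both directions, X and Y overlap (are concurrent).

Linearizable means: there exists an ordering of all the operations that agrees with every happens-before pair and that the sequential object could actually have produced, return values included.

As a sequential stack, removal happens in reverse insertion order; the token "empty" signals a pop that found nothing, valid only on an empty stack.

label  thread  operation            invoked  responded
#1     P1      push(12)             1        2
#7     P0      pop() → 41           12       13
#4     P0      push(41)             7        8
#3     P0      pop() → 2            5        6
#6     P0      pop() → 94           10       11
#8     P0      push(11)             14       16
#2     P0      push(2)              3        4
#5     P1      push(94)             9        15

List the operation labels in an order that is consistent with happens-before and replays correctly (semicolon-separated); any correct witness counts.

1. #1 push(12), leaving stack <12>
2. #2 push(2), leaving stack <12,2>
3. #3 pop() → 2, leaving stack <12>
4. #4 push(41), leaving stack <12,41>
5. #5 push(94), leaving stack <12,41,94>
6. #6 pop() → 94, leaving stack <12,41>
7. #7 pop() → 41, leaving stack <12>
8. #8 push(11), leaving stack <12,11>

#1; #2; #3; #4; #5; #6; #7; #8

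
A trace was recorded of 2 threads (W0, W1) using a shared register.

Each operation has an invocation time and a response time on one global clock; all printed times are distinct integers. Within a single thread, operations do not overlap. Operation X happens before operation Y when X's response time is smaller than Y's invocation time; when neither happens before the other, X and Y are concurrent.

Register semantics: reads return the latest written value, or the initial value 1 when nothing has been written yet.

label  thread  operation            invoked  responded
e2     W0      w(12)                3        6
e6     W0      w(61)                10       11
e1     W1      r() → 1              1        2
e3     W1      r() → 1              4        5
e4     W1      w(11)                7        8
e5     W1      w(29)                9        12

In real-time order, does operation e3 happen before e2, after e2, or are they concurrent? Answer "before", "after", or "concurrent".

concurrent

e3 spans [4,5], e2 spans [3,6]
the intervals overlap in both directions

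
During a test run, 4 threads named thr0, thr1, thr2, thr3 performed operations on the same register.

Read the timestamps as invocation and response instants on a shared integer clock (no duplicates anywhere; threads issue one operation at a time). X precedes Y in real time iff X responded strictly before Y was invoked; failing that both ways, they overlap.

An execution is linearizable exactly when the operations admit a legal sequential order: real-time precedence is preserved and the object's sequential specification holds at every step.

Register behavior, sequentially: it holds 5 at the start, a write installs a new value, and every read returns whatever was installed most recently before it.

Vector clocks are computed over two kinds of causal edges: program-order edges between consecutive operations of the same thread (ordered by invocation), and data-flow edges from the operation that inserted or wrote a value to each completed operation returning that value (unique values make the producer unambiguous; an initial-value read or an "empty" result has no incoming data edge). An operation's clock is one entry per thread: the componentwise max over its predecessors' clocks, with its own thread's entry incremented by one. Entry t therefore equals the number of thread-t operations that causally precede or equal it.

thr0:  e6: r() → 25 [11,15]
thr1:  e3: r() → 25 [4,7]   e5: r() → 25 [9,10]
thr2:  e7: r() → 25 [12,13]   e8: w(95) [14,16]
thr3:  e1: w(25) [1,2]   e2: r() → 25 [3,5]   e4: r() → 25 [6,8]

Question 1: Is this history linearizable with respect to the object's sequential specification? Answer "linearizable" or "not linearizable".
witness order: e1, e2, e3, e4, e5, e6, e7, e8
1. e1 w(25), leaving value 25
2. e2 r() → 25, leaving value 25
3. e3 r() → 25, leaving value 25
4. e4 r() → 25, leaving value 25
5. e5 r() → 25, leaving value 25
6. e6 r() → 25, leaving value 25
7. e7 r() → 25, leaving value 25
8. e8 w(95), leaving value 95

linearizable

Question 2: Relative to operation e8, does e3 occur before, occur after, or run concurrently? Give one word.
Answer: before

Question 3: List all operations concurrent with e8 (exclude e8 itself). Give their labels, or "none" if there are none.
Answer: e6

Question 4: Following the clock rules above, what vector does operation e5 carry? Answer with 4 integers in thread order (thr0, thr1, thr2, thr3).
Answer: (0, 2, 0, 1)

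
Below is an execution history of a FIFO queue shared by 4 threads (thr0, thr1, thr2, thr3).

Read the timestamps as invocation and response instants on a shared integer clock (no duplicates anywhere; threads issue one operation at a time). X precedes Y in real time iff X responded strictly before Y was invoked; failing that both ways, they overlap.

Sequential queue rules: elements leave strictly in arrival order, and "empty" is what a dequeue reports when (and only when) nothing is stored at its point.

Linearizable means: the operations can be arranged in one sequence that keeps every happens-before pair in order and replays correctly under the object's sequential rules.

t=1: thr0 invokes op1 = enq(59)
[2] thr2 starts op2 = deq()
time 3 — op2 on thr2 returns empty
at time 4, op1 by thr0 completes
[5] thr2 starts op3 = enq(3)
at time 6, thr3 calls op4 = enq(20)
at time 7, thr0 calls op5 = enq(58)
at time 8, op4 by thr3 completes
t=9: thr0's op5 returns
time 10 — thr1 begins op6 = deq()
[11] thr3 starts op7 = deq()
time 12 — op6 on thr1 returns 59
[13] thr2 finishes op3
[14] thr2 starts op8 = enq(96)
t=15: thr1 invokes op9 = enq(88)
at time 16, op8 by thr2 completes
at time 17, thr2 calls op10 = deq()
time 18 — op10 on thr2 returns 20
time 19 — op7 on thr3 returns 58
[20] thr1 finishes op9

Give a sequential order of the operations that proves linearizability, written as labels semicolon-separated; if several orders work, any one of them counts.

op2; op1; op4; op5; op3; op6; op8; op9; op10; op7

after step 1 (op2 deq() → empty): queue <>
after step 2 (op1 enq(59)): queue <59>
after step 3 (op4 enq(20)): queue <59,20>
after step 4 (op5 enq(58)): queue <59,20,58>
after step 5 (op3 enq(3)): queue <59,20,58,3>
after step 6 (op6 deq() → 59): queue <20,58,3>
after step 7 (op8 enq(96)): queue <20,58,3,96>
after step 8 (op9 enq(88)): queue <20,58,3,96,88>
after step 9 (op10 deq() → 20): queue <58,3,96,88>
after step 10 (op7 deq() → 58): queue <3,96,88>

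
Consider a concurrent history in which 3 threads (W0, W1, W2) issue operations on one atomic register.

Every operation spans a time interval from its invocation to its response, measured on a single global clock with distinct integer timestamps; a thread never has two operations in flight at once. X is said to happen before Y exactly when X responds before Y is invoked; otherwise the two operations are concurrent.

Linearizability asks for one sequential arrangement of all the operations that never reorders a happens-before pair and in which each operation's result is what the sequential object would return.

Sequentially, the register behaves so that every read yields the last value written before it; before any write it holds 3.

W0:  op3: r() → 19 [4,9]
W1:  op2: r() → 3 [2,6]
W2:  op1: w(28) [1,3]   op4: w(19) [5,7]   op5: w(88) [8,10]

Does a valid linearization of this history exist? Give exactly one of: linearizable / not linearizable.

linearizable

witness order: op2, op1, op4, op3, op5
step 1: op2 r() → 3 — value 3
step 2: op1 w(28) — value 28
step 3: op4 w(19) — value 19
step 4: op3 r() → 19 — value 19
step 5: op5 w(88) — value 88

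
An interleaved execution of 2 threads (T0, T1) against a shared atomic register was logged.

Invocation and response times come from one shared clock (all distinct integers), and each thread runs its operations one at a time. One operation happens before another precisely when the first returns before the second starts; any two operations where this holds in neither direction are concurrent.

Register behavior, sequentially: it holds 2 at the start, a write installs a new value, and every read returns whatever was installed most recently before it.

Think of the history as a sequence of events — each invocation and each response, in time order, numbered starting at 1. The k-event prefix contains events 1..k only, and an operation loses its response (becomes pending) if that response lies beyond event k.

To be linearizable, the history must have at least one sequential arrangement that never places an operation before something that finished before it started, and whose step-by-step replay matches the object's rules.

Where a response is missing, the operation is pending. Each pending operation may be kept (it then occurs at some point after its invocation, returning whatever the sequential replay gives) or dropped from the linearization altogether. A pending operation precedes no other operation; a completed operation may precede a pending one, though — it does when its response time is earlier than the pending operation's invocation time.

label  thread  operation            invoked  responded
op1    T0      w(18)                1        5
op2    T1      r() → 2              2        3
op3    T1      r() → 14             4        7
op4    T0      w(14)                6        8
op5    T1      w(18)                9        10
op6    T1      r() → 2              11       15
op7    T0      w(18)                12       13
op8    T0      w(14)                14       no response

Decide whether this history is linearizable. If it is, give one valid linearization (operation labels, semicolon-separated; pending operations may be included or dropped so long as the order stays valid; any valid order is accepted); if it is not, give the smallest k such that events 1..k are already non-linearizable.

not linearizable — minimal violating prefix: 15 events

the violation lands at event 15, op6's response at time 15: events 1..14 linearize, events 1..15 do not
no legal order exists: 10 real-time-consistent candidates over 7 completed atomic register operations, all rejected
include/drop combinations of the 1 pending operation (op8) were all tried; none helps
e.g. op1, op2, op3, op4, op5, op6, op7 (pending dropped): illegal at step 2, since op2 r() → 2 cannot apply there
e.g. op1, op2, op3, op4, op5, op7, op6 (pending dropped): illegal at step 2, since op2 r() → 2 cannot apply there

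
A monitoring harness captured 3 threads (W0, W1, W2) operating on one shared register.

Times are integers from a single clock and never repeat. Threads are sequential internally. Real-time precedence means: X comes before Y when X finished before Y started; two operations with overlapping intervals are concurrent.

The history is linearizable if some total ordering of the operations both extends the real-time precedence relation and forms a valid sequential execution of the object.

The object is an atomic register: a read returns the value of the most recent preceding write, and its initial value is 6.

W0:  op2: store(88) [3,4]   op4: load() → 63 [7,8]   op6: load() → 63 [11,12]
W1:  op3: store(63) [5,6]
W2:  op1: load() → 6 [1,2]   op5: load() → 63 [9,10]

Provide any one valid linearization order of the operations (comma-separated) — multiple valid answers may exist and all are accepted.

op1, op2, op3, op4, op5, op6

after step 1 (op1 load() → 6): value 6
after step 2 (op2 store(88)): value 88
after step 3 (op3 store(63)): value 63
after step 4 (op4 load() → 63): value 63
after step 5 (op5 load() → 63): value 63
after step 6 (op6 load() → 63): value 63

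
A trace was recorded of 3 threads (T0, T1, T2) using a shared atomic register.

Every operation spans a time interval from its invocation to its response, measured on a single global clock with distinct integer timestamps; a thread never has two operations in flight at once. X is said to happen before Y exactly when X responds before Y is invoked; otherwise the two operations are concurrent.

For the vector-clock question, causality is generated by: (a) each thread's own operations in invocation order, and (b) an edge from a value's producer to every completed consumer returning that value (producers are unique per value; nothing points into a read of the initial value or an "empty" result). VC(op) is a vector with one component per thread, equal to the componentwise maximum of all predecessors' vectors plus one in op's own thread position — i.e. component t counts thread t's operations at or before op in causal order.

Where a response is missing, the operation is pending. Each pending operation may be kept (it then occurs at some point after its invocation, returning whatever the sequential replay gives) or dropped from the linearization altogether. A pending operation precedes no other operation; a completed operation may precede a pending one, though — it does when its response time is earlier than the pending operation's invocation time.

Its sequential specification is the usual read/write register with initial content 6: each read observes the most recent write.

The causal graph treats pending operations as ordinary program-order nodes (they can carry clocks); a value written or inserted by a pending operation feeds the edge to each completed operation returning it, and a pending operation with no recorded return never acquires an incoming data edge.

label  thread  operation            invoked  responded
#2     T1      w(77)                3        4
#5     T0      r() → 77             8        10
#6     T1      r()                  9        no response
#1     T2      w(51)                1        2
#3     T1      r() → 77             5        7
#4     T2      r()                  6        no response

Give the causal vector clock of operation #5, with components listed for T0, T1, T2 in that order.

(1, 1, 0)

#1 (invocation 1): nothing precedes it; T2's component alone gives (0, 0, 1)
#2 (invocation 3): nothing precedes it; T1's component alone gives (0, 1, 0)
from VC(#1)=(0, 0, 1), #4 (invoked 6) maxes components and bumps T2 → (0, 0, 2)
from VC(#2)=(0, 1, 0), #3 (invoked 5) maxes components and bumps T1 → (0, 2, 0)
from VC(#2)=(0, 1, 0), #5 (invoked 8) maxes components and bumps T0 → (1, 1, 0)
from VC(#3)=(0, 2, 0), #6 (invoked 9) maxes components and bumps T1 → (0, 3, 0)
target: VC(#5) = (1, 1, 0)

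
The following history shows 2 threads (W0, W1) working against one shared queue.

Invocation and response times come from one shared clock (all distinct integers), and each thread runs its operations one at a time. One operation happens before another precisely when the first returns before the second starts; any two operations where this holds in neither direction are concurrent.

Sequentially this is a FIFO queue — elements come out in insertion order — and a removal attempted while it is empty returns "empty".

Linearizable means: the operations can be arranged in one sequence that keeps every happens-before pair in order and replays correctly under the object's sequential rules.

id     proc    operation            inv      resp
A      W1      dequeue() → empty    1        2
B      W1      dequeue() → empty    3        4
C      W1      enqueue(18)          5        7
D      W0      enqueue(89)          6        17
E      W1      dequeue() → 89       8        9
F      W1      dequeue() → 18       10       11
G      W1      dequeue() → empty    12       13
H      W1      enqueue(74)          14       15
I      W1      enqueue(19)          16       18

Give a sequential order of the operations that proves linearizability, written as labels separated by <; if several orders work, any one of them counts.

A < B < D < C < E < F < G < H < I

after step 1 (A dequeue() → empty): queue <>
after step 2 (B dequeue() → empty): queue <>
after step 3 (D enqueue(89)): queue <89>
after step 4 (C enqueue(18)): queue <89,18>
after step 5 (E dequeue() → 89): queue <18>
after step 6 (F dequeue() → 18): queue <>
after step 7 (G dequeue() → empty): queue <>
after step 8 (H enqueue(74)): queue <74>
after step 9 (I enqueue(19)): queue <74,19>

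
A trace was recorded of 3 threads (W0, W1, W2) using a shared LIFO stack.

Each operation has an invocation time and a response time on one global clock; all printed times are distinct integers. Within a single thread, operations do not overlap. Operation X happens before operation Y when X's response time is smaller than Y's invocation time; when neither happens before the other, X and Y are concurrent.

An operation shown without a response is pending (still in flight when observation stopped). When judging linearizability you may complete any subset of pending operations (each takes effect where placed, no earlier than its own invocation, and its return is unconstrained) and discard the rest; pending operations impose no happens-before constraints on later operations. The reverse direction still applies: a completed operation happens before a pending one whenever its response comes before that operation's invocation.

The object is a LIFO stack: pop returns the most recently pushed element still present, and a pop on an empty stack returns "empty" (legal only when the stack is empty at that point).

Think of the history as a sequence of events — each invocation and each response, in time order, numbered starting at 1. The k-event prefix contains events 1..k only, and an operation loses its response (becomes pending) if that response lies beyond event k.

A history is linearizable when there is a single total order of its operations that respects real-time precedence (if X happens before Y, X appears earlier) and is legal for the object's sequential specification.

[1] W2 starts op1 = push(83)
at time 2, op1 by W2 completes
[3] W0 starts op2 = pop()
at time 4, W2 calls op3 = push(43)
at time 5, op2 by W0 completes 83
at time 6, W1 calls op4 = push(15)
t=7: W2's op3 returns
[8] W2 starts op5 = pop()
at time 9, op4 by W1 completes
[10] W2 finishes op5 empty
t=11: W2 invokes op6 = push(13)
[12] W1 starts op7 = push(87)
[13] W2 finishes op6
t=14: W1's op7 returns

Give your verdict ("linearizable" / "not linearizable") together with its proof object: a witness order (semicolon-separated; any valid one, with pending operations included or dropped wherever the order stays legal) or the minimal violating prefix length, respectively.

cut after 9 events: linearizable; cut after 10 events (op5 responds, time 10): not linearizable
5 completed operations, 5 real-time-consistent orders — every LIFO stack replay fails
sample order op1, op2, op3, op4, op5 stalls at step 5 — op5 pop() → empty has no legal effect
sample order op1, op2, op3, op5, op4 stalls at step 4 — op5 pop() → empty has no legal effect

not linearizable — minimal violating prefix: 10 events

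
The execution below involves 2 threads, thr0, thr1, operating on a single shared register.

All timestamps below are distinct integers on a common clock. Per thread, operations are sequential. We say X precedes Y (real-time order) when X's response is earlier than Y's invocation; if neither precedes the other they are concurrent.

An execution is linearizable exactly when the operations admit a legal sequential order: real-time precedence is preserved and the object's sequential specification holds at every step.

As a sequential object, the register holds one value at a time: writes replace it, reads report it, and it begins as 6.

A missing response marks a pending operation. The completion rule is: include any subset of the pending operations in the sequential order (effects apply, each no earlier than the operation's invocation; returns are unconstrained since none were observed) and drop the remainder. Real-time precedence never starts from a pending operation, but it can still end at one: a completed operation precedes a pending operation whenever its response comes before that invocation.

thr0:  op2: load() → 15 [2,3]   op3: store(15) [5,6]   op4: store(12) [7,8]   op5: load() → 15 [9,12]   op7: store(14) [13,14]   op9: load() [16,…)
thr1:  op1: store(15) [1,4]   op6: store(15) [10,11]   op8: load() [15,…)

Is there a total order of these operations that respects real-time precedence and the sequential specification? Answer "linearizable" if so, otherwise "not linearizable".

linearizable

witness order: op1, op2, op3, op4, op6, op5, op7
after step 1 (op1 store(15)): value 15
after step 2 (op2 load() → 15): value 15
after step 3 (op3 store(15)): value 15
after step 4 (op4 store(12)): value 12
after step 5 (op6 store(15)): value 15
after step 6 (op5 load() → 15): value 15
after step 7 (op7 store(14)): value 14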